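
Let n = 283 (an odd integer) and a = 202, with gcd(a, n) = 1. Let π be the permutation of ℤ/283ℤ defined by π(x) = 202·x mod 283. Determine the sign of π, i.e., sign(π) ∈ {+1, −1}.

-1

Orbit of 43 under x↦202x: [43, 196, 255, 4, 242, 208, 132]… (length divides ord_283(202)).
π_202 has 2 disjoint cycles with lengths [282, 1] on {0,…,282}.
Σ(ℓ_i−1) = 283−2 = 281; sign = (−1)^281 = -1.
Via Zolotarev, sign(π_{202}) = (202|283) = -1.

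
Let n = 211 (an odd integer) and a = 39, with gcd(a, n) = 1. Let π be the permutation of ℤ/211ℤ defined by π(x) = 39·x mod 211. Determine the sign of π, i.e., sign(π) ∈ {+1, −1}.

Orbit of 153 under x↦39x: [153, 59, 191, 64, 175, 73, 104]… (length divides ord_211(39)).
π_39 has 2 disjoint cycles with lengths [210, 1] on {0,…,210}.
With 2 cycles on 211 points, sign = (−1)^{211−2} = -1.
Zolotarev: (39|211) = -1, matching the cycle-count sign.

-1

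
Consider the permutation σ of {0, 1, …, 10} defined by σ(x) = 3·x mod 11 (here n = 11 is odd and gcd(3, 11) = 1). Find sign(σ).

+1

Trace 1: π^k(1) = [1, 3, 9, 5, 4] for k=0..4.
3 cycles of lengths [5, 5, 1].
3 cycles on 11: each ℓ→(−1)^(ℓ−1), product (−1)^8 = +1.
(3|11)_J = +1 (Zolotarev's lemma cross-check).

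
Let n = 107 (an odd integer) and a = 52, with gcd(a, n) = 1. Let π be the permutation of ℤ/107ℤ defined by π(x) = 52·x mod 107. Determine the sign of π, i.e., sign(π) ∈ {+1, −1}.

Start at x=47: 47 → 90 → 79 → 42 → 44 → 41 → 99 → … (one orbit).
Decompose π into cycles: lengths [53, 53, 1] (3 cycles, including the fixed point 0).
With 3 cycles on 107 points, sign = (−1)^{107−3} = +1.

+1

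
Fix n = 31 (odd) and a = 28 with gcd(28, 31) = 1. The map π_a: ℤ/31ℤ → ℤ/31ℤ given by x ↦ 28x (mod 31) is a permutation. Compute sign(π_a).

Trace 20: π^k(20) = [20, 2, 25, 18, 8, 7, 10] for k=0..6.
π_28 has 3 disjoint cycles with lengths [15, 15, 1] on {0,…,30}.
With 3 cycles on 31 points, sign = (−1)^{31−3} = +1.
Zolotarev: (28|31) = +1, matching the cycle-count sign.

+1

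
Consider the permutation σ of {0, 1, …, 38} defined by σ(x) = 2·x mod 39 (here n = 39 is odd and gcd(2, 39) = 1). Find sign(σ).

Trace 20: π^k(20) = [20, 1, 2, 4, 8, 16, 32] for k=0..6.
Cycle lengths of π_2 on ℤ/39ℤ: [12, 12, 12, 2, 1]; 5 cycles in total.
Σ(ℓ_i−1) = 39−5 = 34; sign = (−1)^34 = +1.

+1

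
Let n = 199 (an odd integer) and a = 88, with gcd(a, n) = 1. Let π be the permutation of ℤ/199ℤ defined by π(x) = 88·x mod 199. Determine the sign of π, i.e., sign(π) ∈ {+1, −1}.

Trace 5: π^k(5) = [5, 42, 114, 82, 52, 198, 111] for k=0..6.
Cycle lengths of π_88 on ℤ/199ℤ: [66, 66, 66, 1]; 4 cycles in total.
Σ(ℓ_i−1) = 199−4 = 195; sign = (−1)^195 = -1.

-1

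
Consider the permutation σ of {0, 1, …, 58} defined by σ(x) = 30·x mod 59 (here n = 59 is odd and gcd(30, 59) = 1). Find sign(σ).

Orbit of 28 under x↦30x: [28, 14, 7, 33, 46, 23, 41]… (length divides ord_59(30)).
π_30 has 2 disjoint cycles with lengths [58, 1] on {0,…,58}.
sign(π) = (−1)^{n − #cycles} = (−1)^{59−2} = (−1)^57 = -1.
Check: (30/59) = -1 by Zolotarev.

-1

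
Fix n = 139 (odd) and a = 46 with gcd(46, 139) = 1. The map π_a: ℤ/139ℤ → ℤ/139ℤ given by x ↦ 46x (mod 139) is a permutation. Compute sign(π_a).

Trace 49: π^k(49) = [49, 30, 129, 96, 107, 57, 120] for k=0..6.
Decompose π into cycles: lengths [69, 69, 1] (3 cycles, including the fixed point 0).
With 3 cycles on 139 points, sign = (−1)^{139−3} = +1.
Check: (46/139) = +1 by Zolotarev.

+1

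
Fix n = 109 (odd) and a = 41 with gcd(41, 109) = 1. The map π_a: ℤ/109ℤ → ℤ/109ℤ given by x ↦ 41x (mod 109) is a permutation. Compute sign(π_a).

-1

Orbit of 46 under x↦41x: [46, 33, 45, 101, 108, 68, 63]… (length divides ord_109(41)).
π_41 has 10 disjoint cycles with lengths [12, 12, 12, 12, 12, 12, 12, 12, 12, 1] on {0,…,108}.
n − c = 109 − 10 = 99; sign = (−1)^99 = -1.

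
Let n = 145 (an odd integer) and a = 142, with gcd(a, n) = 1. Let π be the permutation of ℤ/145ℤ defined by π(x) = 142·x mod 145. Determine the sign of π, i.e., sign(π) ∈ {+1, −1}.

Start at x=142: 142 → 9 → 118 → 81 → 47 → 4 → 133 → … (one orbit).
Decompose π into cycles: lengths [28, 28, 28, 28, 28, 4, 1] (7 cycles, including the fixed point 0).
145 − 7 = 138 transpositions; sign(π) = (−1)^138 = +1.
(142|145)_J = +1 (Zolotarev's lemma cross-check).

+1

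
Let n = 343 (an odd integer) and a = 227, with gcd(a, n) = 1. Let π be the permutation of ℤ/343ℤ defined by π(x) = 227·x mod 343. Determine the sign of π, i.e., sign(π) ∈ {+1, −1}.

-1

Trace 342: π^k(342) = [342, 116, 264, 246, 276, 226, 195] for k=0..6.
Decompose π into cycles: lengths [42, 42, 42, 42, 42, 42, 42, 6, 6, 6, 6, 6, 6, 6, 6, 1] (16 cycles, including the fixed point 0).
sign(π) = (−1)^{n − #cycles} = (−1)^{343−16} = (−1)^327 = -1.
Via Zolotarev, sign(π_{227}) = (227|343) = -1.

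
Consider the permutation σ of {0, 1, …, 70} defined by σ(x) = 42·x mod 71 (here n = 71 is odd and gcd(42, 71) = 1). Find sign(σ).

-1

Start at x=35: 35 → 50 → 41 → 18 → 46 → 15 → 62 → … (one orbit).
π_42 has 2 disjoint cycles with lengths [70, 1] on {0,…,70}.
sign(π) = (−1)^{n − #cycles} = (−1)^{71−2} = (−1)^69 = -1.
The Jacobi symbol (42|71) = -1 (Zolotarev) agrees.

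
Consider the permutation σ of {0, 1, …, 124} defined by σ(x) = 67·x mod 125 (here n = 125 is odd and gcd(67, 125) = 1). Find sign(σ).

Start at x=8: 8 → 36 → 37 → 104 → 93 → 106 → 102 → … (one orbit).
Cycle type of π: 100 + 20 + 4 + 1; total 4 cycles.
Σ(ℓ_i−1) = 125−4 = 121; sign = (−1)^121 = -1.

-1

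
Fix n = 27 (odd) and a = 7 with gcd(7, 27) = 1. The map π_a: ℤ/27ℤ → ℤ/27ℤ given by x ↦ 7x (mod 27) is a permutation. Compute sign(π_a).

+1

Orbit of 16 under x↦7x: [16, 4, 1, 7, 22, 19, 25]… (length divides ord_27(7)).
Cycle lengths of π_7 on ℤ/27ℤ: [9, 9, 3, 3, 1, 1, 1]; 7 cycles in total.
27 − 7 = 20 transpositions; sign(π) = (−1)^20 = +1.
The Jacobi symbol (7|27) = +1 (Zolotarev) agrees.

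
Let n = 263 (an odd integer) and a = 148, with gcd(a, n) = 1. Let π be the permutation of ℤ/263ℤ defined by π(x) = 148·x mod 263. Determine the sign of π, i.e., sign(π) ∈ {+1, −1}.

Trace 122: π^k(122) = [122, 172, 208, 13, 83, 186, 176] for k=0..6.
The orbit structure of x ↦ 148x mod 263: 3 orbits of sizes [131, 131, 1].
263 − 3 = 260 transpositions; sign(π) = (−1)^260 = +1.
Via Zolotarev, sign(π_{148}) = (148|263) = +1.

+1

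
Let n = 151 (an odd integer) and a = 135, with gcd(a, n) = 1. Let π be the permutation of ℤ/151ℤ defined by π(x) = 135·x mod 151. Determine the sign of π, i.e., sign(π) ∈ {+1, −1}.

Start at x=16: 16 → 46 → 19 → 149 → 32 → 92 → 38 → … (one orbit).
6 cycles of lengths [30, 30, 30, 30, 30, 1].
6 cycles on 151: each ℓ→(−1)^(ℓ−1), product (−1)^145 = -1.

-1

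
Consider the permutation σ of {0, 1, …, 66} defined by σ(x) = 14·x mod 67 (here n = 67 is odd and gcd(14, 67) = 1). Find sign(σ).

Start at x=59: 59 → 22 → 40 → 24 → 1 → 14 → 62 → … (one orbit).
Cycle type of π: 11×6 + 1; total 7 cycles.
Σ(ℓ_i−1) = 67−7 = 60; sign = (−1)^60 = +1.
Check: (14/67) = +1 by Zolotarev.

+1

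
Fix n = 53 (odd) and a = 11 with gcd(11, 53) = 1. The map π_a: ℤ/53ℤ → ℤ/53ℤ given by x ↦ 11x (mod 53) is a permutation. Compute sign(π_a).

Trace 52: π^k(52) = [52, 42, 38, 47, 40, 16, 17] for k=0..6.
3 cycles of lengths [26, 26, 1].
3 cycles on 53: each ℓ→(−1)^(ℓ−1), product (−1)^50 = +1.
(11|53)_J = +1 (Zolotarev's lemma cross-check).

+1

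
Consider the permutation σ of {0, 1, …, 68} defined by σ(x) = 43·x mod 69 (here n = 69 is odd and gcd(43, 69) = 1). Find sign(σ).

Orbit of 52 under x↦43x: [52, 28, 31, 22, 49, 37, 4]… (length divides ord_69(43)).
Decompose π into cycles: lengths [22, 22, 22, 1, 1, 1] (6 cycles, including the fixed point 0).
With 6 cycles on 69 points, sign = (−1)^{69−6} = -1.
Via Zolotarev, sign(π_{43}) = (43|69) = -1.

-1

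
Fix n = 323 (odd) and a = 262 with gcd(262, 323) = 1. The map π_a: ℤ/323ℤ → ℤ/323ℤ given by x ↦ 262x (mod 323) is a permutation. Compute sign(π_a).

+1

Start at x=181: 181 → 264 → 46 → 101 → 299 → 172 → 167 → … (one orbit).
Cycle type of π: 144×2 + 18 + 16 + 1; total 5 cycles.
323 − 5 = 318 transpositions; sign(π) = (−1)^318 = +1.
The Jacobi symbol (262|323) = +1 (Zolotarev) agrees.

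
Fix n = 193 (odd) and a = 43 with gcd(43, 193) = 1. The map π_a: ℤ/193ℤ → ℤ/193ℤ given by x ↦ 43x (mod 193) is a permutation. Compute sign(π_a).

+1

Orbit of 150 under x↦43x: [150, 81, 9, 1, 43, 112, 184]… (length divides ord_193(43)).
Decompose π into cycles: lengths [8, 8, 8, 8, 8, 8, 8, 8, 8, 8, 8, 8, 8, 8, 8, 8, 8, 8, 8, 8, 8, 8, 8, 8, 1] (25 cycles, including the fixed point 0).
With 25 cycles on 193 points, sign = (−1)^{193−25} = +1.
Zolotarev: (43|193) = +1, matching the cycle-count sign.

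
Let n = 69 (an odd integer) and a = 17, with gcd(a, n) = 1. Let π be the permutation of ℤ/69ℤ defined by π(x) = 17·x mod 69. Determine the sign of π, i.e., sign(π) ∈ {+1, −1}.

+1

Trace 4: π^k(4) = [4, 68, 52, 56, 55, 38, 25] for k=0..6.
π_17 has 5 disjoint cycles with lengths [22, 22, 22, 2, 1] on {0,…,68}.
Σ(ℓ_i−1) = 69−5 = 64; sign = (−1)^64 = +1.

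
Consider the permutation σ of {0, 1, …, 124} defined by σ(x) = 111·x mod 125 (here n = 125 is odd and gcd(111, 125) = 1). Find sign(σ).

+1

Orbit of 41 under x↦111x: [41, 51, 36, 121, 56, 91, 101]… (length divides ord_125(111)).
Cycle lengths of π_111 on ℤ/125ℤ: [25, 25, 25, 25, 5, 5, 5, 5, 1, 1, 1, 1, 1]; 13 cycles in total.
sign(π) = (−1)^{n − #cycles} = (−1)^{125−13} = (−1)^112 = +1.
The Jacobi symbol (111|125) = +1 (Zolotarev) agrees.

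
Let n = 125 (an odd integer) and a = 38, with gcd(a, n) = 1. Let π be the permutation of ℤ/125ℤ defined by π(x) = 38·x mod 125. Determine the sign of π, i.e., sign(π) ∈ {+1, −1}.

-1

Orbit of 46 under x↦38x: [46, 123, 49, 112, 6, 103, 39]… (length divides ord_125(38)).
Decompose π into cycles: lengths [100, 20, 4, 1] (4 cycles, including the fixed point 0).
Σ(ℓ_i−1) = 125−4 = 121; sign = (−1)^121 = -1.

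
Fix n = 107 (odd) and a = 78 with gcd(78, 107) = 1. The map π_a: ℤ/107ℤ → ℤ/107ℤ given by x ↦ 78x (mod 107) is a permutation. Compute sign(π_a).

-1

Start at x=69: 69 → 32 → 35 → 55 → 10 → 31 → 64 → … (one orbit).
Decompose π into cycles: lengths [106, 1] (2 cycles, including the fixed point 0).
With 2 cycles on 107 points, sign = (−1)^{107−2} = -1.
Check: (78/107) = -1 by Zolotarev.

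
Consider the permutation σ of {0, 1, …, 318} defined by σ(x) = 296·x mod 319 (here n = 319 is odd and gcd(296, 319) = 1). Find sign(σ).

-1

Trace 241: π^k(241) = [241, 199, 208, 1, 296, 210, 274] for k=0..6.
Decompose π into cycles: lengths [14, 14, 14, 14, 14, 14, 14, 14, 14, 14, 14, 14, 14, 14, 14, 14, 14, 14, 14, 14, 14, 14, 2, 2, 2, 2, 2, 1] (28 cycles, including the fixed point 0).
sign(π) = (−1)^{n − #cycles} = (−1)^{319−28} = (−1)^291 = -1.
The Jacobi symbol (296|319) = -1 (Zolotarev) agrees.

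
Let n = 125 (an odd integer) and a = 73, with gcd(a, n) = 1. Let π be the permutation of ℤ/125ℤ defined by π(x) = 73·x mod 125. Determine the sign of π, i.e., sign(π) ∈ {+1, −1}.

-1

Start at x=66: 66 → 68 → 89 → 122 → 31 → 13 → 74 → … (one orbit).
4 cycles of lengths [100, 20, 4, 1].
Σ(ℓ_i−1) = 125−4 = 121; sign = (−1)^121 = -1.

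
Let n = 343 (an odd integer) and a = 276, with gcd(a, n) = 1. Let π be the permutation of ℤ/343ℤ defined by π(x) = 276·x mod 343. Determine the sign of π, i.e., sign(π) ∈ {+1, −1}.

Start at x=275: 275 → 97 → 18 → 166 → 197 → 178 → 79 → … (one orbit).
Cycle type of π: 42×7 + 6×8 + 1; total 16 cycles.
With 16 cycles on 343 points, sign = (−1)^{343−16} = -1.

-1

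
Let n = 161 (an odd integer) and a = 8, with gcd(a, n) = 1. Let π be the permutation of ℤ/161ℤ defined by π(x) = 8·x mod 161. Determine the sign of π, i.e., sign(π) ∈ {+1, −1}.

+1

Start at x=141: 141 → 1 → 8 → 64 → 29 → 71 → 85 → … (one orbit).
Cycle lengths of π_8 on ℤ/161ℤ: [11, 11, 11, 11, 11, 11, 11, 11, 11, 11, 11, 11, 11, 11, 1, 1, 1, 1, 1, 1, 1]; 21 cycles in total.
Σ(ℓ_i−1) = 161−21 = 140; sign = (−1)^140 = +1.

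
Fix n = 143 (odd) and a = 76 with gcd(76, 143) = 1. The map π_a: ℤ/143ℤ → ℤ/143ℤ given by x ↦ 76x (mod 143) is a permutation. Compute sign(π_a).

Trace 23: π^k(23) = [23, 32, 1, 76, 56, 109, 133] for k=0..6.
Decompose π into cycles: lengths [12, 12, 12, 12, 12, 12, 12, 12, 12, 12, 12, 2, 2, 2, 2, 2, 1] (17 cycles, including the fixed point 0).
17 cycles on 143: each ℓ→(−1)^(ℓ−1), product (−1)^126 = +1.

+1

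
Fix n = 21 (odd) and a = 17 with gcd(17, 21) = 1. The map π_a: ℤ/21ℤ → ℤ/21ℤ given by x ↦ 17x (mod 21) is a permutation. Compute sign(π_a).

Start at x=5: 5 → 1 → 17 → 16 → 20 → 4 → 5 (one orbit).
The orbit structure of x ↦ 17x mod 21: 5 orbits of sizes [6, 6, 6, 2, 1].
21 − 5 = 16 transpositions; sign(π) = (−1)^16 = +1.

+1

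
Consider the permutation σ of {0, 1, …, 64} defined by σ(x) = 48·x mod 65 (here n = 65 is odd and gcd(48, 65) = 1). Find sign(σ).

Orbit of 53 under x↦48x: [53, 9, 42, 1, 48, 29, 27]… (length divides ord_65(48)).
π_48 has 10 disjoint cycles with lengths [12, 12, 12, 12, 4, 3, 3, 3, 3, 1] on {0,…,64}.
sign(π) = (−1)^{n − #cycles} = (−1)^{65−10} = (−1)^55 = -1.

-1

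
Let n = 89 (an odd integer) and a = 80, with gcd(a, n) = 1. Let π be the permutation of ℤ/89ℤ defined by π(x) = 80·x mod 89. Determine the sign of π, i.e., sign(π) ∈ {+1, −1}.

+1

Start at x=2: 2 → 71 → 73 → 55 → 39 → 5 → 44 → … (one orbit).
3 cycles of lengths [44, 44, 1].
89 − 3 = 86 transpositions; sign(π) = (−1)^86 = +1.
(80|89)_J = +1 (Zolotarev's lemma cross-check).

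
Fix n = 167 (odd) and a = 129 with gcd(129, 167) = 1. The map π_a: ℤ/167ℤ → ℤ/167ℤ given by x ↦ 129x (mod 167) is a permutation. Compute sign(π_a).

Start at x=88: 88 → 163 → 152 → 69 → 50 → 104 → 56 → … (one orbit).
Decompose π into cycles: lengths [166, 1] (2 cycles, including the fixed point 0).
167 − 2 = 165 transpositions; sign(π) = (−1)^165 = -1.
Via Zolotarev, sign(π_{129}) = (129|167) = -1.

-1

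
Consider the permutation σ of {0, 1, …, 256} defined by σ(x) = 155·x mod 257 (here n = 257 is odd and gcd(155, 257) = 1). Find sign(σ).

Start at x=30: 30 → 24 → 122 → 149 → 222 → 229 → 29 → … (one orbit).
Cycle type of π: 256 + 1; total 2 cycles.
sign(π) = (−1)^{n − #cycles} = (−1)^{257−2} = (−1)^255 = -1.

-1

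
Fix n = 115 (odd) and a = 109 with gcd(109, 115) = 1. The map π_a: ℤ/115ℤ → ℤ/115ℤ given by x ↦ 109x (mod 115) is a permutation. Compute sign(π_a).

-1

Start at x=99: 99 → 96 → 114 → 6 → 79 → 101 → 84 → … (one orbit).
Decompose π into cycles: lengths [22, 22, 22, 22, 22, 2, 2, 1] (8 cycles, including the fixed point 0).
sign(π) = (−1)^{n − #cycles} = (−1)^{115−8} = (−1)^107 = -1.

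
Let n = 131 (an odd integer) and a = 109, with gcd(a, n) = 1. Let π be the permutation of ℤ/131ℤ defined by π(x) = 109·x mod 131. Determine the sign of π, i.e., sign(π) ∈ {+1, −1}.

Start at x=52: 52 → 35 → 16 → 41 → 15 → 63 → 55 → … (one orbit).
Decompose π into cycles: lengths [65, 65, 1] (3 cycles, including the fixed point 0).
sign(π) = (−1)^{n − #cycles} = (−1)^{131−3} = (−1)^128 = +1.
Via Zolotarev, sign(π_{109}) = (109|131) = +1.

+1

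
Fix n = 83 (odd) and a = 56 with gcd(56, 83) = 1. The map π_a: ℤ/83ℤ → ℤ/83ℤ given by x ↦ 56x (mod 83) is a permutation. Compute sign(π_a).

-1

Trace 36: π^k(36) = [36, 24, 16, 66, 44, 57, 38] for k=0..6.
2 cycles of lengths [82, 1].
2 cycles on 83: each ℓ→(−1)^(ℓ−1), product (−1)^81 = -1.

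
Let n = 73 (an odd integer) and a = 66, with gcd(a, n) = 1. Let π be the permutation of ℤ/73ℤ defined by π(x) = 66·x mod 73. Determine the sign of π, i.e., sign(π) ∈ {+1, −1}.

Orbit of 63 under x↦66x: [63, 70, 21, 72, 7, 24, 51]… (length divides ord_73(66)).
Cycle type of π: 24×3 + 1; total 4 cycles.
n − c = 73 − 4 = 69; sign = (−1)^69 = -1.

-1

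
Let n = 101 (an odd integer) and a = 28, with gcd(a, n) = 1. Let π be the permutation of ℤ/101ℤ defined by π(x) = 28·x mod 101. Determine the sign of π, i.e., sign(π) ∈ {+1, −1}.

-1

Orbit of 11 under x↦28x: [11, 5, 39, 82, 74, 52, 42]… (length divides ord_101(28)).
Cycle type of π: 100 + 1; total 2 cycles.
101 − 2 = 99 transpositions; sign(π) = (−1)^99 = -1.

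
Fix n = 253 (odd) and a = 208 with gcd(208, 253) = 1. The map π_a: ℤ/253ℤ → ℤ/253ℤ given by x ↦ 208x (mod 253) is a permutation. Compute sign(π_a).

-1

Start at x=208: 208 → 1 → 208 (one orbit).
Decompose π into cycles: lengths [2, 2, 2, 2, 2, 2, 2, 2, 2, 2, 2, 2, 2, 2, 2, 2, 2, 2, 2, 2, 2, 2, 2, 2, 2, 2, 2, 2, 2, 2, 2, 2, 2, 2, 2, 2, 2, 2, 2, 2, 2, 2, 2, 2, 2, 2, 2, 2, 2, 2, 2, 2, 2, 2, 2, 2, 2, 2, 2, 2, 2, 2, 2, 2, 2, 2, 2, 2, 2, 2, 2, 2, 2, 2, 2, 2, 2, 2, 2, 2, 2, 2, 2, 2, 2, 2, 2, 2, 2, 2, 2, 2, 2, 2, 2, 2, 2, 2, 2, 2, 2, 2, 2, 2, 2, 2, 2, 2, 2, 2, 2, 2, 2, 2, 2, 1, 1, 1, 1, 1, 1, 1, 1, 1, 1, 1, 1, 1, 1, 1, 1, 1, 1, 1, 1, 1, 1, 1] (138 cycles, including the fixed point 0).
253 − 138 = 115 transpositions; sign(π) = (−1)^115 = -1.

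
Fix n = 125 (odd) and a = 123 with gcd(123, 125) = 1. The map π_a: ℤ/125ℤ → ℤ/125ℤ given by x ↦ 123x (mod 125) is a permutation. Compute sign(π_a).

Orbit of 57 under x↦123x: [57, 11, 103, 44, 37, 51, 23]… (length divides ord_125(123)).
The orbit structure of x ↦ 123x mod 125: 4 orbits of sizes [100, 20, 4, 1].
125 − 4 = 121 transpositions; sign(π) = (−1)^121 = -1.
(123|125)_J = -1 (Zolotarev's lemma cross-check).

-1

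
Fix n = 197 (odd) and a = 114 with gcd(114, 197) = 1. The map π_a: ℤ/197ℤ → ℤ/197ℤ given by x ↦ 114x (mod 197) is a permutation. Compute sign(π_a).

Orbit of 191 under x↦114x: [191, 104, 36, 164, 178, 1, 114]… (length divides ord_197(114)).
29 cycles of lengths [7, 7, 7, 7, 7, 7, 7, 7, 7, 7, 7, 7, 7, 7, 7, 7, 7, 7, 7, 7, 7, 7, 7, 7, 7, 7, 7, 7, 1].
With 29 cycles on 197 points, sign = (−1)^{197−29} = +1.

+1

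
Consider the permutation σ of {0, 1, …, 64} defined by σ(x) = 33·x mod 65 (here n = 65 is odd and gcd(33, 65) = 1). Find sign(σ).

+1

Start at x=8: 8 → 4 → 2 → 1 → 33 → 49 → 57 → … (one orbit).
Cycle lengths of π_33 on ℤ/65ℤ: [12, 12, 12, 12, 12, 4, 1]; 7 cycles in total.
n − c = 65 − 7 = 58; sign = (−1)^58 = +1.
The Jacobi symbol (33|65) = +1 (Zolotarev) agrees.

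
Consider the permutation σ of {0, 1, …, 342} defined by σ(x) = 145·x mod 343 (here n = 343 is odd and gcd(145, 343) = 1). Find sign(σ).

Orbit of 337 under x↦145x: [337, 159, 74, 97, 2, 290, 204]… (length divides ord_343(145)).
Cycle lengths of π_145 on ℤ/343ℤ: [294, 42, 6, 1]; 4 cycles in total.
n − c = 343 − 4 = 339; sign = (−1)^339 = -1.
Via Zolotarev, sign(π_{145}) = (145|343) = -1.

-1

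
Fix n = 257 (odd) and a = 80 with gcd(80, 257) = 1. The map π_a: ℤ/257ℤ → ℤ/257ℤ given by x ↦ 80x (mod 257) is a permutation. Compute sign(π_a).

Start at x=3: 3 → 240 → 182 → 168 → 76 → 169 → 156 → … (one orbit).
2 cycles of lengths [256, 1].
257 − 2 = 255 transpositions; sign(π) = (−1)^255 = -1.

-1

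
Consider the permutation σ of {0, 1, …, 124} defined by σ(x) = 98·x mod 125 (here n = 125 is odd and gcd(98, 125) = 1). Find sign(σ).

Start at x=82: 82 → 36 → 28 → 119 → 37 → 1 → 98 → … (one orbit).
Decompose π into cycles: lengths [100, 20, 4, 1] (4 cycles, including the fixed point 0).
sign(π) = (−1)^{n − #cycles} = (−1)^{125−4} = (−1)^121 = -1.

-1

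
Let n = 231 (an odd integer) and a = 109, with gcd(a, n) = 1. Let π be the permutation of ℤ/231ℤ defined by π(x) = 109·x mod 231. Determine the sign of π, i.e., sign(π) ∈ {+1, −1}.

-1

Start at x=67: 67 → 142 → 1 → 109 → 100 → 43 → 67 (one orbit).
54 cycles of lengths [6, 6, 6, 6, 6, 6, 6, 6, 6, 6, 6, 6, 6, 6, 6, 6, 6, 6, 6, 6, 6, 6, 6, 6, 6, 6, 6, 6, 6, 6, 3, 3, 3, 3, 3, 3, 2, 2, 2, 2, 2, 2, 2, 2, 2, 2, 2, 2, 2, 2, 2, 1, 1, 1].
With 54 cycles on 231 points, sign = (−1)^{231−54} = -1.
Via Zolotarev, sign(π_{109}) = (109|231) = -1.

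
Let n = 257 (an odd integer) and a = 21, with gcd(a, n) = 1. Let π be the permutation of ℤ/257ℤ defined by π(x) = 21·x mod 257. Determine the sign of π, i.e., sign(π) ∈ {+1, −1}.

+1

Trace 226: π^k(226) = [226, 120, 207, 235, 52, 64, 59] for k=0..6.
Decompose π into cycles: lengths [128, 128, 1] (3 cycles, including the fixed point 0).
3 cycles on 257: each ℓ→(−1)^(ℓ−1), product (−1)^254 = +1.
Via Zolotarev, sign(π_{21}) = (21|257) = +1.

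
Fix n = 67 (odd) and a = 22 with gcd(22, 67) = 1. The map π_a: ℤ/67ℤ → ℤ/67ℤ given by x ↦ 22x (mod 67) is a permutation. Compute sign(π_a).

+1

Orbit of 15 under x↦22x: [15, 62, 24, 59, 25, 14, 40]… (length divides ord_67(22)).
Decompose π into cycles: lengths [11, 11, 11, 11, 11, 11, 1] (7 cycles, including the fixed point 0).
67 − 7 = 60 transpositions; sign(π) = (−1)^60 = +1.
Check: (22/67) = +1 by Zolotarev.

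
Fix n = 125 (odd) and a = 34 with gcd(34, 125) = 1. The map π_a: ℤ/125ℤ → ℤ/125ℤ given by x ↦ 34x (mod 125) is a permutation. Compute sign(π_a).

+1

Trace 69: π^k(69) = [69, 96, 14, 101, 59, 6, 79] for k=0..6.
Decompose π into cycles: lengths [50, 50, 10, 10, 2, 2, 1] (7 cycles, including the fixed point 0).
sign(π) = (−1)^{n − #cycles} = (−1)^{125−7} = (−1)^118 = +1.
Via Zolotarev, sign(π_{34}) = (34|125) = +1.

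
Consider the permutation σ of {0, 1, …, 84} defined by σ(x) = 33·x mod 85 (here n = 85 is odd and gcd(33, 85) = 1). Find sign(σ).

Start at x=67: 67 → 1 → 33 → 69 → 67 (one orbit).
Decompose π into cycles: lengths [4, 4, 4, 4, 4, 4, 4, 4, 4, 4, 4, 4, 4, 4, 4, 4, 4, 2, 2, 2, 2, 2, 2, 2, 2, 1] (26 cycles, including the fixed point 0).
sign(π) = (−1)^{n − #cycles} = (−1)^{85−26} = (−1)^59 = -1.

-1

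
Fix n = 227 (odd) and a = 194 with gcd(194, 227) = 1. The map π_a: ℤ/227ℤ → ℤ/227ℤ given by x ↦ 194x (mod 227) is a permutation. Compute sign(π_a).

-1

Orbit of 209 under x↦194x: [209, 140, 147, 143, 48, 5, 62]… (length divides ord_227(194)).
π_194 has 2 disjoint cycles with lengths [226, 1] on {0,…,226}.
sign(π) = (−1)^{n − #cycles} = (−1)^{227−2} = (−1)^225 = -1.
The Jacobi symbol (194|227) = -1 (Zolotarev) agrees.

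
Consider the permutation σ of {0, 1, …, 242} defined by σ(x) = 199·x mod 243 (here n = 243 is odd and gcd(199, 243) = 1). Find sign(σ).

Start at x=226: 226 → 19 → 136 → 91 → 127 → 1 → 199 → … (one orbit).
The orbit structure of x ↦ 199x mod 243: 27 orbits of sizes [27, 27, 27, 27, 27, 27, 9, 9, 9, 9, 9, 9, 3, 3, 3, 3, 3, 3, 1, 1, 1, 1, 1, 1, 1, 1, 1].
243 − 27 = 216 transpositions; sign(π) = (−1)^216 = +1.
Check: (199/243) = +1 by Zolotarev.

+1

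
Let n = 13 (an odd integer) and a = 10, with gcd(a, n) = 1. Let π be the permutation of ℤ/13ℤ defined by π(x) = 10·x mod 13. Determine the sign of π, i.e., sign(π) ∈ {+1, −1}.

+1

Trace 4: π^k(4) = [4, 1, 10, 9, 12, 3] for k=0..5.
π_10 has 3 disjoint cycles with lengths [6, 6, 1] on {0,…,12}.
3 cycles on 13: each ℓ→(−1)^(ℓ−1), product (−1)^10 = +1.
The Jacobi symbol (10|13) = +1 (Zolotarev) agrees.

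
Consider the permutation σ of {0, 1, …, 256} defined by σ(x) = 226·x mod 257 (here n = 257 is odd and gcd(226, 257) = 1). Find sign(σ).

Start at x=49: 49 → 23 → 58 → 1 → 226 → 190 → 21 → … (one orbit).
The orbit structure of x ↦ 226x mod 257: 3 orbits of sizes [128, 128, 1].
Σ(ℓ_i−1) = 257−3 = 254; sign = (−1)^254 = +1.

+1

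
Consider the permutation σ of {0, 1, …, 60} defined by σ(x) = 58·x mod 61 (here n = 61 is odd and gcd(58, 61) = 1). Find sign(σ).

Start at x=20: 20 → 1 → 58 → 9 → 34 → 20 (one orbit).
Cycle lengths of π_58 on ℤ/61ℤ: [5, 5, 5, 5, 5, 5, 5, 5, 5, 5, 5, 5, 1]; 13 cycles in total.
With 13 cycles on 61 points, sign = (−1)^{61−13} = +1.
The Jacobi symbol (58|61) = +1 (Zolotarev) agrees.

+1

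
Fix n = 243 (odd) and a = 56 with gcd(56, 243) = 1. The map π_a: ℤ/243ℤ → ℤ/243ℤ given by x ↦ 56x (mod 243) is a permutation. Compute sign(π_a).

-1

Start at x=140: 140 → 64 → 182 → 229 → 188 → 79 → 50 → … (one orbit).
6 cycles of lengths [162, 54, 18, 6, 2, 1].
sign(π) = (−1)^{n − #cycles} = (−1)^{243−6} = (−1)^237 = -1.
The Jacobi symbol (56|243) = -1 (Zolotarev) agrees.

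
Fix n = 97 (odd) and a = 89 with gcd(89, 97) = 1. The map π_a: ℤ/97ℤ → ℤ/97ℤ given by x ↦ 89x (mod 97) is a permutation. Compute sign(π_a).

+1

Start at x=50: 50 → 85 → 96 → 8 → 33 → 27 → 75 → … (one orbit).
Decompose π into cycles: lengths [16, 16, 16, 16, 16, 16, 1] (7 cycles, including the fixed point 0).
n − c = 97 − 7 = 90; sign = (−1)^90 = +1.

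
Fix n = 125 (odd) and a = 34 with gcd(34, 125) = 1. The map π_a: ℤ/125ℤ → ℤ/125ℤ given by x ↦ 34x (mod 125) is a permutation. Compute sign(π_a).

+1

Start at x=9: 9 → 56 → 29 → 111 → 24 → 66 → 119 → … (one orbit).
Decompose π into cycles: lengths [50, 50, 10, 10, 2, 2, 1] (7 cycles, including the fixed point 0).
With 7 cycles on 125 points, sign = (−1)^{125−7} = +1.
(34|125)_J = +1 (Zolotarev's lemma cross-check).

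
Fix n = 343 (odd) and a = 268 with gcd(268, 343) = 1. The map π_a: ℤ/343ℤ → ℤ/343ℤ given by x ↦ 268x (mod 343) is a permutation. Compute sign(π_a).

Orbit of 197 under x↦268x: [197, 317, 235, 211, 296, 95, 78]… (length divides ord_343(268)).
7 cycles of lengths [147, 147, 21, 21, 3, 3, 1].
Σ(ℓ_i−1) = 343−7 = 336; sign = (−1)^336 = +1.

+1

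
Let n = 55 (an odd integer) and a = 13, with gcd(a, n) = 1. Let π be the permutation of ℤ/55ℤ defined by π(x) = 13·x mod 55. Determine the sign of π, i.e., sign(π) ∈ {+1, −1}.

Start at x=36: 36 → 28 → 34 → 2 → 26 → 8 → 49 → … (one orbit).
Cycle type of π: 20×2 + 10 + 4 + 1; total 5 cycles.
55 − 5 = 50 transpositions; sign(π) = (−1)^50 = +1.

+1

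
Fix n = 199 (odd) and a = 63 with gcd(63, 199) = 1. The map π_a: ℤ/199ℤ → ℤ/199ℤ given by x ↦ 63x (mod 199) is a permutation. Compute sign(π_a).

+1

Trace 125: π^k(125) = [125, 114, 18, 139, 1, 63, 188] for k=0..6.
19 cycles of lengths [11, 11, 11, 11, 11, 11, 11, 11, 11, 11, 11, 11, 11, 11, 11, 11, 11, 11, 1].
Σ(ℓ_i−1) = 199−19 = 180; sign = (−1)^180 = +1.
Zolotarev: (63|199) = +1, matching the cycle-count sign.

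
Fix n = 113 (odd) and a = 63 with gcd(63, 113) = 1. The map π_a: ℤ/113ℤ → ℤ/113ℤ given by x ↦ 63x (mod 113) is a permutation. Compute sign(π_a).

+1

Start at x=41: 41 → 97 → 9 → 2 → 13 → 28 → 69 → … (one orbit).
Cycle lengths of π_63 on ℤ/113ℤ: [56, 56, 1]; 3 cycles in total.
113 − 3 = 110 transpositions; sign(π) = (−1)^110 = +1.
Check: (63/113) = +1 by Zolotarev.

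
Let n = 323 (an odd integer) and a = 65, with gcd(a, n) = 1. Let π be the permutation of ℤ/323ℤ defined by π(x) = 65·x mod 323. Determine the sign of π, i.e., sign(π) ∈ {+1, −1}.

Orbit of 126 under x↦65x: [126, 115, 46, 83, 227, 220, 88]… (length divides ord_323(65)).
Cycle lengths of π_65 on ℤ/323ℤ: [48, 48, 48, 48, 48, 48, 16, 6, 6, 6, 1]; 11 cycles in total.
n − c = 323 − 11 = 312; sign = (−1)^312 = +1.

+1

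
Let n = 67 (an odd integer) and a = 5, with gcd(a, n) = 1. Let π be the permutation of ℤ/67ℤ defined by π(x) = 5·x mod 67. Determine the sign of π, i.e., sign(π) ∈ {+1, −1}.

Trace 58: π^k(58) = [58, 22, 43, 14, 3, 15, 8] for k=0..6.
4 cycles of lengths [22, 22, 22, 1].
Σ(ℓ_i−1) = 67−4 = 63; sign = (−1)^63 = -1.

-1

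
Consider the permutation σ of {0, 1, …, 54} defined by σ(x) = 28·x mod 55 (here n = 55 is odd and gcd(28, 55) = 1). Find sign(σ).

+1

Trace 49: π^k(49) = [49, 52, 26, 13, 34, 17, 36] for k=0..6.
5 cycles of lengths [20, 20, 10, 4, 1].
55 − 5 = 50 transpositions; sign(π) = (−1)^50 = +1.
Via Zolotarev, sign(π_{28}) = (28|55) = +1.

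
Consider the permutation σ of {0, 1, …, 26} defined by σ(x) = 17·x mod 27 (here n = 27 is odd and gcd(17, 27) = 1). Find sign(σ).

-1

Start at x=19: 19 → 26 → 10 → 8 → 1 → 17 → 19 (one orbit).
Decompose π into cycles: lengths [6, 6, 6, 2, 2, 2, 2, 1] (8 cycles, including the fixed point 0).
n − c = 27 − 8 = 19; sign = (−1)^19 = -1.
Check: (17/27) = -1 by Zolotarev.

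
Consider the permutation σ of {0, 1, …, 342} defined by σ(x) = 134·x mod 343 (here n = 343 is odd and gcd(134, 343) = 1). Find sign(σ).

+1

Trace 253: π^k(253) = [253, 288, 176, 260, 197, 330, 316] for k=0..6.
π_134 has 19 disjoint cycles with lengths [49, 49, 49, 49, 49, 49, 7, 7, 7, 7, 7, 7, 1, 1, 1, 1, 1, 1, 1] on {0,…,342}.
sign(π) = (−1)^{n − #cycles} = (−1)^{343−19} = (−1)^324 = +1.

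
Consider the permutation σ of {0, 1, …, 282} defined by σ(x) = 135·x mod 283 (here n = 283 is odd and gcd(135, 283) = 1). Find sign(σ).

Start at x=265: 265 → 117 → 230 → 203 → 237 → 16 → 179 → … (one orbit).
Cycle lengths of π_135 on ℤ/283ℤ: [141, 141, 1]; 3 cycles in total.
With 3 cycles on 283 points, sign = (−1)^{283−3} = +1.
(135|283)_J = +1 (Zolotarev's lemma cross-check).

+1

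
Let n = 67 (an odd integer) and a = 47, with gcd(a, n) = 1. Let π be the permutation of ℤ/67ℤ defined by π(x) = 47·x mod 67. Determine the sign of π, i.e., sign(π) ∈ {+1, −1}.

Orbit of 6 under x↦47x: [6, 14, 55, 39, 24, 56, 19]… (length divides ord_67(47)).
The orbit structure of x ↦ 47x mod 67: 3 orbits of sizes [33, 33, 1].
n − c = 67 − 3 = 64; sign = (−1)^64 = +1.

+1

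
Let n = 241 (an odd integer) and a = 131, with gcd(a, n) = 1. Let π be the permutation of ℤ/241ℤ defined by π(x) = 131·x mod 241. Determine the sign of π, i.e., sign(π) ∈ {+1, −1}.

-1

Trace 218: π^k(218) = [218, 120, 55, 216, 99, 196, 130] for k=0..6.
The orbit structure of x ↦ 131x mod 241: 2 orbits of sizes [240, 1].
241 − 2 = 239 transpositions; sign(π) = (−1)^239 = -1.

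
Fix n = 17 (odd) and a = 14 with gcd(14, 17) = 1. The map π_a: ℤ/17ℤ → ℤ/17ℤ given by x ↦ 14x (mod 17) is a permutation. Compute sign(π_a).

-1

Orbit of 12 under x↦14x: [12, 15, 6, 16, 3, 8, 10]… (length divides ord_17(14)).
Decompose π into cycles: lengths [16, 1] (2 cycles, including the fixed point 0).
sign(π) = (−1)^{n − #cycles} = (−1)^{17−2} = (−1)^15 = -1.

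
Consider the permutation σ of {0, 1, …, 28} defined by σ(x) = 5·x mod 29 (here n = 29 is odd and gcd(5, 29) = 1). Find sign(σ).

+1

Start at x=23: 23 → 28 → 24 → 4 → 20 → 13 → 7 → … (one orbit).
Decompose π into cycles: lengths [14, 14, 1] (3 cycles, including the fixed point 0).
With 3 cycles on 29 points, sign = (−1)^{29−3} = +1.
The Jacobi symbol (5|29) = +1 (Zolotarev) agrees.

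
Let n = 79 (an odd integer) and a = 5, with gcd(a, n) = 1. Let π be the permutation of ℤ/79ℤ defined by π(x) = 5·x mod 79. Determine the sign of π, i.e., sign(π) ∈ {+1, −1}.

+1

Orbit of 36 under x↦5x: [36, 22, 31, 76, 64, 4, 20]… (length divides ord_79(5)).
3 cycles of lengths [39, 39, 1].
79 − 3 = 76 transpositions; sign(π) = (−1)^76 = +1.
Check: (5/79) = +1 by Zolotarev.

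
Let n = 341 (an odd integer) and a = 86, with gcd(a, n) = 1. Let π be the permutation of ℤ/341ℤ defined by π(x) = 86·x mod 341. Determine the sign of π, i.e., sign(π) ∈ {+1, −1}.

-1

Trace 20: π^k(20) = [20, 15, 267, 115, 1, 86, 235] for k=0..6.
Decompose π into cycles: lengths [30, 30, 30, 30, 30, 30, 30, 30, 30, 30, 30, 5, 5, 1] (14 cycles, including the fixed point 0).
14 cycles on 341: each ℓ→(−1)^(ℓ−1), product (−1)^327 = -1.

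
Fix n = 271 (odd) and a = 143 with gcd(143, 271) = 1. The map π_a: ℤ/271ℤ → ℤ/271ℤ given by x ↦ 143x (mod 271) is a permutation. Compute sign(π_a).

Orbit of 181 under x↦143x: [181, 138, 222, 39, 157, 229, 227]… (length divides ord_271(143)).
The orbit structure of x ↦ 143x mod 271: 2 orbits of sizes [270, 1].
271 − 2 = 269 transpositions; sign(π) = (−1)^269 = -1.

-1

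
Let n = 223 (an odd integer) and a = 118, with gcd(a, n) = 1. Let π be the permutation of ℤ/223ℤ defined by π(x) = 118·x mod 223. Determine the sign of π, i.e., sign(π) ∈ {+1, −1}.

-1

Start at x=111: 111 → 164 → 174 → 16 → 104 → 7 → 157 → … (one orbit).
π_118 has 4 disjoint cycles with lengths [74, 74, 74, 1] on {0,…,222}.
With 4 cycles on 223 points, sign = (−1)^{223−4} = -1.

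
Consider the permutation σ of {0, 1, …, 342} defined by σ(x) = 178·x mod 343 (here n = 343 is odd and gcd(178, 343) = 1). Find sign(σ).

-1

Orbit of 67 under x↦178x: [67, 264, 1, 178, 128, 146, 263]… (length divides ord_343(178)).
The orbit structure of x ↦ 178x mod 343: 16 orbits of sizes [42, 42, 42, 42, 42, 42, 42, 6, 6, 6, 6, 6, 6, 6, 6, 1].
16 cycles on 343: each ℓ→(−1)^(ℓ−1), product (−1)^327 = -1.
Check: (178/343) = -1 by Zolotarev.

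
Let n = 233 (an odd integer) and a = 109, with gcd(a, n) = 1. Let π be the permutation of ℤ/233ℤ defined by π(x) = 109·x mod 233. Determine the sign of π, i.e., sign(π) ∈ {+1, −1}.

+1

Trace 105: π^k(105) = [105, 28, 23, 177, 187, 112, 92] for k=0..6.
Cycle type of π: 116×2 + 1; total 3 cycles.
Σ(ℓ_i−1) = 233−3 = 230; sign = (−1)^230 = +1.
(109|233)_J = +1 (Zolotarev's lemma cross-check).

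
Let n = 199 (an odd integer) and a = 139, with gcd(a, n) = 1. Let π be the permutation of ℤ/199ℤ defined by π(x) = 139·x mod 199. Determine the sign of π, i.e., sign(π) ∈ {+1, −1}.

Start at x=63: 63 → 1 → 139 → 18 → 114 → 125 → 62 → … (one orbit).
The orbit structure of x ↦ 139x mod 199: 19 orbits of sizes [11, 11, 11, 11, 11, 11, 11, 11, 11, 11, 11, 11, 11, 11, 11, 11, 11, 11, 1].
Σ(ℓ_i−1) = 199−19 = 180; sign = (−1)^180 = +1.

+1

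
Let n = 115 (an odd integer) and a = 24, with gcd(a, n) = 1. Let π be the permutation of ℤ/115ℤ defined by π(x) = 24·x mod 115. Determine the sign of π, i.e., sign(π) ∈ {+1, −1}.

Trace 24: π^k(24) = [24, 1] for k=0..1.
Cycle type of π: 2×46 + 1×23; total 69 cycles.
Σ(ℓ_i−1) = 115−69 = 46; sign = (−1)^46 = +1.
Zolotarev: (24|115) = +1, matching the cycle-count sign.

+1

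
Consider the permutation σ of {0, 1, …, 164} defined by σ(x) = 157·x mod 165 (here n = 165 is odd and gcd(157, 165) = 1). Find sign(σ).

Orbit of 103 under x↦157x: [103, 1, 157, 64, 148, 136, 67]… (length divides ord_165(157)).
Cycle type of π: 20×6 + 5×6 + 4×3 + 1×3; total 18 cycles.
Σ(ℓ_i−1) = 165−18 = 147; sign = (−1)^147 = -1.

-1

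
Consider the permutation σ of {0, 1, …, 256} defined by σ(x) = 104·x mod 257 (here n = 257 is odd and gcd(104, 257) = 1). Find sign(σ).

+1

Start at x=139: 139 → 64 → 231 → 123 → 199 → 136 → 9 → … (one orbit).
Cycle lengths of π_104 on ℤ/257ℤ: [128, 128, 1]; 3 cycles in total.
n − c = 257 − 3 = 254; sign = (−1)^254 = +1.
(104|257)_J = +1 (Zolotarev's lemma cross-check).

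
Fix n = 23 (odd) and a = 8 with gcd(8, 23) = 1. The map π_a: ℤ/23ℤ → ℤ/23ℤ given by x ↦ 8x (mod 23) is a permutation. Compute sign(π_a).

Orbit of 4 under x↦8x: [4, 9, 3, 1, 8, 18, 6]… (length divides ord_23(8)).
The orbit structure of x ↦ 8x mod 23: 3 orbits of sizes [11, 11, 1].
sign(π) = (−1)^{n − #cycles} = (−1)^{23−3} = (−1)^20 = +1.

+1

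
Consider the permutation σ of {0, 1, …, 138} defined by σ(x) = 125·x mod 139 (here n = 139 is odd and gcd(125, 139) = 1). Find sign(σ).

Start at x=131: 131 → 112 → 100 → 129 → 1 → 125 → 57 → … (one orbit).
Cycle type of π: 23×6 + 1; total 7 cycles.
With 7 cycles on 139 points, sign = (−1)^{139−7} = +1.

+1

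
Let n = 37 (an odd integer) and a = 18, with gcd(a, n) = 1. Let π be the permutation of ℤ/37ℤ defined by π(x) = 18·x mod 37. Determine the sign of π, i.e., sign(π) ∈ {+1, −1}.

-1

Start at x=2: 2 → 36 → 19 → 9 → 14 → 30 → 22 → … (one orbit).
π_18 has 2 disjoint cycles with lengths [36, 1] on {0,…,36}.
sign(π) = (−1)^{n − #cycles} = (−1)^{37−2} = (−1)^35 = -1.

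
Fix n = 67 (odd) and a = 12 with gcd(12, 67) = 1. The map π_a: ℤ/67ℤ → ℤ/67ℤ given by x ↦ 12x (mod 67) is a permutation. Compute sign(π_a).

-1

Trace 14: π^k(14) = [14, 34, 6, 5, 60, 50, 64] for k=0..6.
Decompose π into cycles: lengths [66, 1] (2 cycles, including the fixed point 0).
sign(π) = (−1)^{n − #cycles} = (−1)^{67−2} = (−1)^65 = -1.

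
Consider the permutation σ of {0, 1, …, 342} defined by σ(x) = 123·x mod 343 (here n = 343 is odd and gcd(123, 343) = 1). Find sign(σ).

Start at x=298: 298 → 296 → 50 → 319 → 135 → 141 → 193 → … (one orbit).
Cycle lengths of π_123 on ℤ/343ℤ: [147, 147, 21, 21, 3, 3, 1]; 7 cycles in total.
Σ(ℓ_i−1) = 343−7 = 336; sign = (−1)^336 = +1.
Check: (123/343) = +1 by Zolotarev.

+1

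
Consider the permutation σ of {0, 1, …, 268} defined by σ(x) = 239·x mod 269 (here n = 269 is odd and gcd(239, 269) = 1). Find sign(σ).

Trace 36: π^k(36) = [36, 265, 120, 166, 131, 105, 78] for k=0..6.
Cycle lengths of π_239 on ℤ/269ℤ: [67, 67, 67, 67, 1]; 5 cycles in total.
sign(π) = (−1)^{n − #cycles} = (−1)^{269−5} = (−1)^264 = +1.

+1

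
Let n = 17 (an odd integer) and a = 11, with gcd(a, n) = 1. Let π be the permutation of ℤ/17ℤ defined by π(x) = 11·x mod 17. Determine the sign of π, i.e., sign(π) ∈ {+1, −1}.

Orbit of 11 under x↦11x: [11, 2, 5, 4, 10, 8, 3]… (length divides ord_17(11)).
Cycle lengths of π_11 on ℤ/17ℤ: [16, 1]; 2 cycles in total.
2 cycles on 17: each ℓ→(−1)^(ℓ−1), product (−1)^15 = -1.
Check: (11/17) = -1 by Zolotarev.

-1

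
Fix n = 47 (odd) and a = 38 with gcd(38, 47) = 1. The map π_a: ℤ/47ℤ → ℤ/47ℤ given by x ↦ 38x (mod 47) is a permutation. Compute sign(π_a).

-1

Start at x=42: 42 → 45 → 18 → 26 → 1 → 38 → 34 → … (one orbit).
Decompose π into cycles: lengths [46, 1] (2 cycles, including the fixed point 0).
47 − 2 = 45 transpositions; sign(π) = (−1)^45 = -1.
(38|47)_J = -1 (Zolotarev's lemma cross-check).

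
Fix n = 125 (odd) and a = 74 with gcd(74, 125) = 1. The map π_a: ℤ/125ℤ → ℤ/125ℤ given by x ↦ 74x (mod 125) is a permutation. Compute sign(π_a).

Start at x=99: 99 → 76 → 124 → 51 → 24 → 26 → 49 → … (one orbit).
Decompose π into cycles: lengths [10, 10, 10, 10, 10, 10, 10, 10, 10, 10, 2, 2, 2, 2, 2, 2, 2, 2, 2, 2, 2, 2, 1] (23 cycles, including the fixed point 0).
n − c = 125 − 23 = 102; sign = (−1)^102 = +1.

+1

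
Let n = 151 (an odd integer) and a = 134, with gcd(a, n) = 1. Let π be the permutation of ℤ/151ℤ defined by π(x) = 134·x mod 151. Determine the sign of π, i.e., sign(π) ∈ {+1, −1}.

-1

Start at x=56: 56 → 105 → 27 → 145 → 102 → 78 → 33 → … (one orbit).
The orbit structure of x ↦ 134x mod 151: 2 orbits of sizes [150, 1].
2 cycles on 151: each ℓ→(−1)^(ℓ−1), product (−1)^149 = -1.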